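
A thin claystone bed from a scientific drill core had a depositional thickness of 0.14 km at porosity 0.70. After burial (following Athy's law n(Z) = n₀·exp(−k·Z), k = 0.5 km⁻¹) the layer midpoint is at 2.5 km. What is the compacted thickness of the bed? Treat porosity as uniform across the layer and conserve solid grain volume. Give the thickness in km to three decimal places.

0.053 km

Porosity at 2.5 km: n = 0.7·exp(−0.5×2.5) = 0.2006
Solid-volume conservation: h(1−n) = h₀(1−n₀) ⇒ h = h₀·(1−n₀)/(1−n)
h = 0.14 × (1 − 0.7)/(1 − 0.2006) = 0.14 × 0.3753 = 0.0525 km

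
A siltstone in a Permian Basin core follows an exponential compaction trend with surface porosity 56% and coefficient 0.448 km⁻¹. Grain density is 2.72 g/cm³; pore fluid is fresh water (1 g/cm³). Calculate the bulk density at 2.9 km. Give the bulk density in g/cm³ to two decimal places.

Porosity at depth: phi = 0.56·exp(−0.448×2.9) = 0.56×0.2727 = 0.1527
Bulk density: ρ_b = (1−phi)ρ_g + phi·ρ_f = 0.8473×2.72 + 0.1527×1
       = 2.305 + 0.153 = 2.457 g/cm³

2.46 g/cm³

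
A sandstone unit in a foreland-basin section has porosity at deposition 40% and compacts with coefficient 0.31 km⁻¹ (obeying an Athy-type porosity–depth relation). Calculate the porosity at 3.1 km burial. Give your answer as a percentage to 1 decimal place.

15.3%

φ = φ₀·exp(−c·Z) = 0.4 × exp(−0.31 × 3.1) = 0.4 × exp(−0.961)
  = 0.4 × 0.3825 = 0.1530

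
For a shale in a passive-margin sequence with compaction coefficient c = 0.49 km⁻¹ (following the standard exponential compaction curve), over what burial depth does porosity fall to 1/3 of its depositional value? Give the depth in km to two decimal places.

2.24 km

φ/φ₀ = 1/3 ⇒ exp(−c·d) = 1/3 ⇒ d = ln(3) / c
d = 1.0986 / 0.49 = 2.242 km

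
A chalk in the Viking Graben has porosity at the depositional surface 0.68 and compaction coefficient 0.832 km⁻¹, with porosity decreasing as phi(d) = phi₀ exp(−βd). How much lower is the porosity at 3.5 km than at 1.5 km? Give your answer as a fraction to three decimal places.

0.158

phi(1.5) = 0.68·e^(−0.832×1.5) = 0.1952
phi(3.5) = 0.68·e^(−0.832×3.5) = 0.0370
Δphi = 0.1952 − 0.0370 = 0.1582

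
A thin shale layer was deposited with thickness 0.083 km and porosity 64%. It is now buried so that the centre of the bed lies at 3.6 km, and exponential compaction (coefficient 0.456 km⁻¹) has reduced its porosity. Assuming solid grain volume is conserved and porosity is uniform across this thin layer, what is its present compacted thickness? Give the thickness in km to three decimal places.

Porosity at 3.6 km: φ = 0.64·exp(−0.456×3.6) = 0.1239
Solid-volume conservation: h(1−φ) = h₀(1−φ₀) ⇒ h = h₀·(1−φ₀)/(1−φ)
h = 0.083 × (1 − 0.64)/(1 − 0.1239) = 0.083 × 0.4109 = 0.0341 km

0.034 km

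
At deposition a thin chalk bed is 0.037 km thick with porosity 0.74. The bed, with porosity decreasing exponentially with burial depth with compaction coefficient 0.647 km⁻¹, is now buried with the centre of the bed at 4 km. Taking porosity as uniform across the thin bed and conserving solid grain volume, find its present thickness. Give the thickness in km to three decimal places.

Porosity at 4 km: n = 0.74·exp(−0.647×4) = 0.0556
Solid-volume conservation: h(1−n) = h₀(1−n₀) ⇒ h = h₀·(1−n₀)/(1−n)
h = 0.037 × (1 − 0.74)/(1 − 0.0556) = 0.037 × 0.2753 = 0.0102 km

0.010 km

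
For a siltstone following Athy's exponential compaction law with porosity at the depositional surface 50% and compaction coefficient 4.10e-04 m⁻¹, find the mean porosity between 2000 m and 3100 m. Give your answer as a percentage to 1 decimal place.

Working in km (1 km = 1000 m; c in km⁻¹ = c in m⁻¹ × 1000):
⟨φ⟩ = (1/(d₂−d₁)) ∫ φ₀ e^(−cd) dd = φ₀·(e^(−c·d₁) − e^(−c·d₂)) / (c·(d₂−d₁))
e^(−0.41×2) = 0.4404; e^(−0.41×3.1) = 0.2806
⟨φ⟩ = 0.5 × (0.4404 − 0.2806) / (0.41 × 1.1) = 0.5 × 0.3545 = 0.1773

17.7%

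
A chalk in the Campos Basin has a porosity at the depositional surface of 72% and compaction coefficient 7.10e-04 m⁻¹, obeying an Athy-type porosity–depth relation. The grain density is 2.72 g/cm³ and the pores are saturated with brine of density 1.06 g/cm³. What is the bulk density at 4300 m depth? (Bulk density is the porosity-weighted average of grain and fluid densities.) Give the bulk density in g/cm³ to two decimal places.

Working in km (1 km = 1000 m; k in km⁻¹ = k in m⁻¹ × 1000):
Porosity at depth: n = 0.72·exp(−0.71×4.3) = 0.72×0.0472 = 0.0340
Bulk density: ρ_b = (1−n)ρ_g + n·ρ_f = 0.9660×2.72 + 0.0340×1.06
       = 2.628 + 0.036 = 2.664 g/cm³

2.66 g/cm³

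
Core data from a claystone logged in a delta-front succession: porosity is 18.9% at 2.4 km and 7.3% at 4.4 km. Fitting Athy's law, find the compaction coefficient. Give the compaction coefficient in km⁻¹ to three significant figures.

Athy: phi(d) = phi₀ e^(−cd) ⇒ phi₁/phi₂ = e^{c(d₂−d₁)} ⇒ c = ln(phi₁/phi₂)/(d₂−d₁)
c = ln(0.189/0.073) / (4.4 − 2.4) = ln(2.589) / 2 = 0.9513 / 2 = 0.4756 km⁻¹

0.476 km⁻¹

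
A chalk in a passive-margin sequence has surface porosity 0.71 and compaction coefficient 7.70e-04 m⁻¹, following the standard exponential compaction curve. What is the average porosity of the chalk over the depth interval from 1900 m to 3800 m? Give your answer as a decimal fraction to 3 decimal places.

Working in km (1 km = 1000 m; k in km⁻¹ = k in m⁻¹ × 1000):
⟨phi⟩ = (1/(z₂−z₁)) ∫ phi₀ e^(−kz) dz = phi₀·(e^(−k·z₁) − e^(−k·z₂)) / (k·(z₂−z₁))
e^(−0.77×1.9) = 0.2315; e^(−0.77×3.8) = 0.0536
⟨phi⟩ = 0.71 × (0.2315 − 0.0536) / (0.77 × 1.9) = 0.71 × 0.1216 = 0.0863

0.086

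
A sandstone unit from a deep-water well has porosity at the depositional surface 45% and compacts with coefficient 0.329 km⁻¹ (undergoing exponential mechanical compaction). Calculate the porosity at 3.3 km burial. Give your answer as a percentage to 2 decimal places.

φ = φ₀·exp(−β·z) = 0.45 × exp(−0.329 × 3.3) = 0.45 × exp(−1.086)
  = 0.45 × 0.3377 = 0.1519

15.19%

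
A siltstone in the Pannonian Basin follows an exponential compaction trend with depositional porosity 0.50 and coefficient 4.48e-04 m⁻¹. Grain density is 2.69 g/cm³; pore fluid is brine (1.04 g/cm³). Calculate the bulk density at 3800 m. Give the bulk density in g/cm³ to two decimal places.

2.54 g/cm³

Working in km (1 km = 1000 m; β in km⁻¹ = β in m⁻¹ × 1000):
Porosity at depth: φ = 0.5·exp(−0.448×3.8) = 0.5×0.1822 = 0.0911
Bulk density: ρ_b = (1−φ)ρ_g + φ·ρ_f = 0.9089×2.69 + 0.0911×1.04
       = 2.445 + 0.095 = 2.540 g/cm³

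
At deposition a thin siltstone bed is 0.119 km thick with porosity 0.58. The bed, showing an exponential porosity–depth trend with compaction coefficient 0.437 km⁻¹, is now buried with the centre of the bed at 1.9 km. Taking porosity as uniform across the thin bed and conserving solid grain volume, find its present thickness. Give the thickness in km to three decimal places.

Porosity at 1.9 km: n = 0.58·exp(−0.437×1.9) = 0.2528
Solid-volume conservation: h(1−n) = h₀(1−n₀) ⇒ h = h₀·(1−n₀)/(1−n)
h = 0.119 × (1 − 0.58)/(1 − 0.2528) = 0.119 × 0.5621 = 0.0669 km

0.067 km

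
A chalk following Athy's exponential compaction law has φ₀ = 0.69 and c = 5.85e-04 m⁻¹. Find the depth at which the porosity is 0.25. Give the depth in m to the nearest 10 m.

1740 m

Working in km (1 km = 1000 m; c in km⁻¹ = c in m⁻¹ × 1000):
Invert Athy's law: Z = ln(φ₀/φ) / c
Z = ln(0.69/0.25) / 0.585 = ln(2.76) / 0.585 = 1.0152 / 0.585 = 1.735 km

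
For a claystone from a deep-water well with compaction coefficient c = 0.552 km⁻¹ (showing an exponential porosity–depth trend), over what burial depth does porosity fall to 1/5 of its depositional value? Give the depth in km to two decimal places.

2.92 km

n/n₀ = 1/5 ⇒ exp(−c·Z) = 1/5 ⇒ Z = ln(5) / c
Z = 1.6094 / 0.552 = 2.916 km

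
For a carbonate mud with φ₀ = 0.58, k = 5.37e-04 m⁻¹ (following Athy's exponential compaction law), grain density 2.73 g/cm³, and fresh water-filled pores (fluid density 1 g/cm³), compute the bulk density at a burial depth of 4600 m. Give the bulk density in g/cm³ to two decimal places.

Working in km (1 km = 1000 m; k in km⁻¹ = k in m⁻¹ × 1000):
Porosity at depth: φ = 0.58·exp(−0.537×4.6) = 0.58×0.0846 = 0.0490
Bulk density: ρ_b = (1−φ)ρ_g + φ·ρ_f = 0.9510×2.73 + 0.0490×1
       = 2.596 + 0.049 = 2.645 g/cm³

2.65 g/cm³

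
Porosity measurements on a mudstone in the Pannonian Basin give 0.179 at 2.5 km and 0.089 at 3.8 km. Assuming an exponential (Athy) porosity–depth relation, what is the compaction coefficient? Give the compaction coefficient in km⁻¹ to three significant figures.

0.537 km⁻¹

Athy: phi(z) = phi₀ e^(−βz) ⇒ phi₁/phi₂ = e^{β(z₂−z₁)} ⇒ β = ln(phi₁/phi₂)/(z₂−z₁)
β = ln(0.179/0.089) / (3.8 − 2.5) = ln(2.011) / 1.3 = 0.6987 / 1.3 = 0.5375 km⁻¹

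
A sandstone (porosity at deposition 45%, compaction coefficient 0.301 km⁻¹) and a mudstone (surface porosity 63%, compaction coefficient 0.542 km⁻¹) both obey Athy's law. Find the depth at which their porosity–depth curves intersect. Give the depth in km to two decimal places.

Set φ₀ₐ e^(−kₐZ) = φ₀ᵦ e^(−kᵦZ) ⇒ ln(φ₀ₐ/φ₀ᵦ) = (kₐ − kᵦ)·Z
Z = ln(0.45/0.63) / (0.301 − 0.542) = -0.3365 / -0.241 = 1.396 km

1.40 km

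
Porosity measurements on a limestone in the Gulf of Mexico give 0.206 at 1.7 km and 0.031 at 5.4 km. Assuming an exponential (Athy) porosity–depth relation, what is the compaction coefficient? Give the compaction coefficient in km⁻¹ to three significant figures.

0.512 km⁻¹

Athy: phi(d) = phi₀ e^(−βd) ⇒ phi₁/phi₂ = e^{β(d₂−d₁)} ⇒ β = ln(phi₁/phi₂)/(d₂−d₁)
β = ln(0.206/0.031) / (5.4 − 1.7) = ln(6.645) / 3.7 = 1.8939 / 3.7 = 0.5119 km⁻¹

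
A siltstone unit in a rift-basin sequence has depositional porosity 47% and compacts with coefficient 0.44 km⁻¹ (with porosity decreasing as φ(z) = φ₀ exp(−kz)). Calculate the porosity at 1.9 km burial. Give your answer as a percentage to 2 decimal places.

20.37%

φ = φ₀·exp(−k·z) = 0.47 × exp(−0.44 × 1.9) = 0.47 × exp(−0.836)
  = 0.47 × 0.4334 = 0.2037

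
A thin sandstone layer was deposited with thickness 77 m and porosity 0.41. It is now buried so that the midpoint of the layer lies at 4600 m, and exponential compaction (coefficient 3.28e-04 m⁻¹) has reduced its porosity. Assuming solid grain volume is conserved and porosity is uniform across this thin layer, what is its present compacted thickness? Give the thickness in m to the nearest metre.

50 m

Working in km (1 km = 1000 m; c in km⁻¹ = c in m⁻¹ × 1000):
Porosity at 4.6 km: phi = 0.41·exp(−0.328×4.6) = 0.0907
Solid-volume conservation: h(1−phi) = h₀(1−phi₀) ⇒ h = h₀·(1−phi₀)/(1−phi)
h = 0.077 × (1 − 0.41)/(1 − 0.0907) = 0.077 × 0.6488 = 0.0500 km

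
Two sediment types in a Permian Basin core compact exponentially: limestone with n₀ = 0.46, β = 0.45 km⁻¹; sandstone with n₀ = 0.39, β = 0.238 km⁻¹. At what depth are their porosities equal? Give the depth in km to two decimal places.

0.78 km

Set n₀ₐ e^(−βₐd) = n₀ᵦ e^(−βᵦd) ⇒ ln(n₀ₐ/n₀ᵦ) = (βₐ − βᵦ)·d
d = ln(0.46/0.39) / (0.45 − 0.238) = 0.1651 / 0.212 = 0.779 km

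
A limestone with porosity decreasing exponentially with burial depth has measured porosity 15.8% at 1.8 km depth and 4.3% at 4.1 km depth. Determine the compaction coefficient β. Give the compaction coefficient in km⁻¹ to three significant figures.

0.566 km⁻¹

Athy: phi(Z) = phi₀ e^(−βZ) ⇒ phi₁/phi₂ = e^{β(Z₂−Z₁)} ⇒ β = ln(phi₁/phi₂)/(Z₂−Z₁)
β = ln(0.158/0.043) / (4.1 − 1.8) = ln(3.674) / 2.3 = 1.3014 / 2.3 = 0.5658 km⁻¹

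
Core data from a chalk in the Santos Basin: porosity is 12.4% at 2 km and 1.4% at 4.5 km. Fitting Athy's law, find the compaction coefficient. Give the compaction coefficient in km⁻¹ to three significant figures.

Athy: φ(z) = φ₀ e^(−βz) ⇒ φ₁/φ₂ = e^{β(z₂−z₁)} ⇒ β = ln(φ₁/φ₂)/(z₂−z₁)
β = ln(0.124/0.014) / (4.5 − 2) = ln(8.857) / 2.5 = 2.1812 / 2.5 = 0.8725 km⁻¹

0.872 km⁻¹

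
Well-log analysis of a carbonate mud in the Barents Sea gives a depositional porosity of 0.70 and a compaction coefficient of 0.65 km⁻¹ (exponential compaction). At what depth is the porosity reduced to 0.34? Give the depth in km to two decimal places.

Invert Athy's law: Z = ln(φ₀/φ) / β
Z = ln(0.7/0.34) / 0.65 = ln(2.059) / 0.65 = 0.7221 / 0.65 = 1.111 km

1.11 km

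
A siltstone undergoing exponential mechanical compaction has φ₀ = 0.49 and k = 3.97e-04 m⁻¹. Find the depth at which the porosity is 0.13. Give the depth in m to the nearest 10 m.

3340 m

Working in km (1 km = 1000 m; k in km⁻¹ = k in m⁻¹ × 1000):
Invert Athy's law: Z = ln(φ₀/φ) / k
Z = ln(0.49/0.13) / 0.397 = ln(3.769) / 0.397 = 1.3269 / 0.397 = 3.342 km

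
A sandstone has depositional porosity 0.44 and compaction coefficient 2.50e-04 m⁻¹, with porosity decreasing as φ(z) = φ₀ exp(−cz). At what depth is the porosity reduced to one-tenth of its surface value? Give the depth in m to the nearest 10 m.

9210 m

Working in km (1 km = 1000 m; c in km⁻¹ = c in m⁻¹ × 1000):
φ/φ₀ = 1/10 ⇒ exp(−c·z) = 1/10 ⇒ z = ln(10) / c
z = 2.3026 / 0.25 = 9.210 km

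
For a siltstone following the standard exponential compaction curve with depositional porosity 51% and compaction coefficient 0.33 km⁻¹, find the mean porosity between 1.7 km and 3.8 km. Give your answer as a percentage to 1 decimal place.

21.0%

⟨n⟩ = (1/(Z₂−Z₁)) ∫ n₀ e^(−cZ) dZ = n₀·(e^(−c·Z₁) − e^(−c·Z₂)) / (c·(Z₂−Z₁))
e^(−0.33×1.7) = 0.5706; e^(−0.33×3.8) = 0.2854
⟨n⟩ = 0.51 × (0.5706 − 0.2854) / (0.33 × 2.1) = 0.51 × 0.4117 = 0.2099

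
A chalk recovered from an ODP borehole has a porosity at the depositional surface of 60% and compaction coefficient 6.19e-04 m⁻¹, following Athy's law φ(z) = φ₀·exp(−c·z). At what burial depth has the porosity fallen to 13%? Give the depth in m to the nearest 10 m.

2470 m

Working in km (1 km = 1000 m; c in km⁻¹ = c in m⁻¹ × 1000):
Invert Athy's law: z = ln(φ₀/φ) / c
z = ln(0.6/0.13) / 0.619 = ln(4.615) / 0.619 = 1.5294 / 0.619 = 2.471 km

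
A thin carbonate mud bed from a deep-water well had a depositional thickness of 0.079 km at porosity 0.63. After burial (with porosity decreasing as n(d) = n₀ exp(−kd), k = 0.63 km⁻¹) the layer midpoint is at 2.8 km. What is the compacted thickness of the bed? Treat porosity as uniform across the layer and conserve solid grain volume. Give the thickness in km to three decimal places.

Porosity at 2.8 km: n = 0.63·exp(−0.63×2.8) = 0.1080
Solid-volume conservation: h(1−n) = h₀(1−n₀) ⇒ h = h₀·(1−n₀)/(1−n)
h = 0.079 × (1 − 0.63)/(1 − 0.1080) = 0.079 × 0.4148 = 0.0328 km

0.033 km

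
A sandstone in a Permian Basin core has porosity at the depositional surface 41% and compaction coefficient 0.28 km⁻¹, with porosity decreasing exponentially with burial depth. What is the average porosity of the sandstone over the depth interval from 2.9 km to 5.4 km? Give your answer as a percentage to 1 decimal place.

⟨φ⟩ = (1/(z₂−z₁)) ∫ φ₀ e^(−cz) dz = φ₀·(e^(−c·z₁) − e^(−c·z₂)) / (c·(z₂−z₁))
e^(−0.28×2.9) = 0.4440; e^(−0.28×5.4) = 0.2205
⟨φ⟩ = 0.41 × (0.4440 − 0.2205) / (0.28 × 2.5) = 0.41 × 0.3193 = 0.1309

13.1%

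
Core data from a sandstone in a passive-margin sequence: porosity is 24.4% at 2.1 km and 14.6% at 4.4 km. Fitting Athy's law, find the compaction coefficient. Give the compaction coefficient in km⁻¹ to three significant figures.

Athy: n(d) = n₀ e^(−kd) ⇒ n₁/n₂ = e^{k(d₂−d₁)} ⇒ k = ln(n₁/n₂)/(d₂−d₁)
k = ln(0.244/0.146) / (4.4 − 2.1) = ln(1.671) / 2.3 = 0.5136 / 2.3 = 0.2233 km⁻¹

0.223 km⁻¹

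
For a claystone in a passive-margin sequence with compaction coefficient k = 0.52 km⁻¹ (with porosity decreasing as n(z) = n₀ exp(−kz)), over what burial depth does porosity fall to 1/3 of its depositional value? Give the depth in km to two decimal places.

2.11 km

n/n₀ = 1/3 ⇒ exp(−k·z) = 1/3 ⇒ z = ln(3) / k
z = 1.0986 / 0.52 = 2.113 km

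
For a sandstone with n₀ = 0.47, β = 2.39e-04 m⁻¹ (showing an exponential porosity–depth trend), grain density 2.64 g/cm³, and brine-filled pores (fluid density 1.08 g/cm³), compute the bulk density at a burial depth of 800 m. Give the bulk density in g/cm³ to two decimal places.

Working in km (1 km = 1000 m; β in km⁻¹ = β in m⁻¹ × 1000):
Porosity at depth: n = 0.47·exp(−0.239×0.8) = 0.47×0.8260 = 0.3882
Bulk density: ρ_b = (1−n)ρ_g + n·ρ_f = 0.6118×2.64 + 0.3882×1.08
       = 1.615 + 0.419 = 2.034 g/cm³

2.03 g/cm³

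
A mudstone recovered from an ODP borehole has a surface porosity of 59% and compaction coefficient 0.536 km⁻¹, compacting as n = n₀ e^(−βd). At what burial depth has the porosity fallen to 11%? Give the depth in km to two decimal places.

3.13 km

Invert Athy's law: d = ln(n₀/n) / β
d = ln(0.59/0.11) / 0.536 = ln(5.364) / 0.536 = 1.6796 / 0.536 = 3.134 km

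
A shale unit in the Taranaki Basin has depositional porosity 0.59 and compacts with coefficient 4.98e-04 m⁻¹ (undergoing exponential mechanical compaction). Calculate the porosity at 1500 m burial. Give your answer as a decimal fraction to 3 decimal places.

Working in km (1 km = 1000 m; c in km⁻¹ = c in m⁻¹ × 1000):
φ = φ₀·exp(−c·Z) = 0.59 × exp(−0.498 × 1.5) = 0.59 × exp(−0.747)
  = 0.59 × 0.4738 = 0.2795

0.280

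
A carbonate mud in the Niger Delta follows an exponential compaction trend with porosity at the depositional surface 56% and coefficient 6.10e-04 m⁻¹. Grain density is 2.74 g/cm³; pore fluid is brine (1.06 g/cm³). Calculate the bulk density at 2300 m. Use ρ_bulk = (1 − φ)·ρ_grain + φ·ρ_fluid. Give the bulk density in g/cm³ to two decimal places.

Working in km (1 km = 1000 m; k in km⁻¹ = k in m⁻¹ × 1000):
Porosity at depth: n = 0.56·exp(−0.61×2.3) = 0.56×0.2459 = 0.1377
Bulk density: ρ_b = (1−n)ρ_g + n·ρ_f = 0.8623×2.74 + 0.1377×1.06
       = 2.363 + 0.146 = 2.509 g/cm³

2.51 g/cm³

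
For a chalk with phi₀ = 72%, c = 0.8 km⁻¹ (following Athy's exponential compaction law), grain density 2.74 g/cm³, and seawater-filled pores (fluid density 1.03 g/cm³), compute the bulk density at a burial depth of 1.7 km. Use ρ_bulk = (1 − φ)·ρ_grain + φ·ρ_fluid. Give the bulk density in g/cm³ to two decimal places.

2.42 g/cm³

Porosity at depth: phi = 0.72·exp(−0.8×1.7) = 0.72×0.2567 = 0.1848
Bulk density: ρ_b = (1−phi)ρ_g + phi·ρ_f = 0.8152×2.74 + 0.1848×1.03
       = 2.234 + 0.190 = 2.424 g/cm³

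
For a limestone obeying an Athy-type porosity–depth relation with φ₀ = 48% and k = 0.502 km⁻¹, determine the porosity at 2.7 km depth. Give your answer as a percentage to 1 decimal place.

12.4%

φ = φ₀·exp(−k·z) = 0.48 × exp(−0.502 × 2.7) = 0.48 × exp(−1.355)
  = 0.48 × 0.2578 = 0.1238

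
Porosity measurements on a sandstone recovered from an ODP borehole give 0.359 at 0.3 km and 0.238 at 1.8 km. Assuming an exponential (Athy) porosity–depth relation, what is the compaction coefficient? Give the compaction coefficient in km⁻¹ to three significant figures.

Athy: phi(Z) = phi₀ e^(−kZ) ⇒ phi₁/phi₂ = e^{k(Z₂−Z₁)} ⇒ k = ln(phi₁/phi₂)/(Z₂−Z₁)
k = ln(0.359/0.238) / (1.8 − 0.3) = ln(1.508) / 1.5 = 0.4111 / 1.5 = 0.274 km⁻¹

0.274 km⁻¹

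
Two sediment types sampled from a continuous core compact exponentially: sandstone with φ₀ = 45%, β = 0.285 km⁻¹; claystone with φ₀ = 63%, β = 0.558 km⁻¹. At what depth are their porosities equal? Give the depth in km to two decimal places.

1.23 km

Set φ₀ₐ e^(−βₐZ) = φ₀ᵦ e^(−βᵦZ) ⇒ ln(φ₀ₐ/φ₀ᵦ) = (βₐ − βᵦ)·Z
Z = ln(0.45/0.63) / (0.285 − 0.558) = -0.3365 / -0.273 = 1.232 km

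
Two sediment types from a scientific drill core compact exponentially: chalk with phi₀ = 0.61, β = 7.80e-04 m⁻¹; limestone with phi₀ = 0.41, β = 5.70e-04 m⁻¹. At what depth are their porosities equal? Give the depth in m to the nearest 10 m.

1890 m

Working in km (1 km = 1000 m; β in km⁻¹ = β in m⁻¹ × 1000):
Set phi₀ₐ e^(−βₐz) = phi₀ᵦ e^(−βᵦz) ⇒ ln(phi₀ₐ/phi₀ᵦ) = (βₐ − βᵦ)·z
z = ln(0.61/0.41) / (0.78 − 0.57) = 0.3973 / 0.21 = 1.892 km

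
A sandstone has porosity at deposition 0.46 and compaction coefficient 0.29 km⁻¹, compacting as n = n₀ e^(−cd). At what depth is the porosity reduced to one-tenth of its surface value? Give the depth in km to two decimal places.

7.94 km

n/n₀ = 1/10 ⇒ exp(−c·d) = 1/10 ⇒ d = ln(10) / c
d = 2.3026 / 0.29 = 7.940 km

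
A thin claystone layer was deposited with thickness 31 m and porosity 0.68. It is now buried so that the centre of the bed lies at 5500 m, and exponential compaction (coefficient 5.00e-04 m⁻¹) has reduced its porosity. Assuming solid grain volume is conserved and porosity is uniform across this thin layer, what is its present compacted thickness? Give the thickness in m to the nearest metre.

Working in km (1 km = 1000 m; β in km⁻¹ = β in m⁻¹ × 1000):
Porosity at 5.5 km: n = 0.68·exp(−0.5×5.5) = 0.0435
Solid-volume conservation: h(1−n) = h₀(1−n₀) ⇒ h = h₀·(1−n₀)/(1−n)
h = 0.031 × (1 − 0.68)/(1 − 0.0435) = 0.031 × 0.3345 = 0.0104 km

10 m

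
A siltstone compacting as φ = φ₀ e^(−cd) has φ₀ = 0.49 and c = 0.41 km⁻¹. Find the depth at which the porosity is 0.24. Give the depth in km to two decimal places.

1.74 km

Invert Athy's law: d = ln(φ₀/φ) / c
d = ln(0.49/0.24) / 0.41 = ln(2.042) / 0.41 = 0.7138 / 0.41 = 1.741 km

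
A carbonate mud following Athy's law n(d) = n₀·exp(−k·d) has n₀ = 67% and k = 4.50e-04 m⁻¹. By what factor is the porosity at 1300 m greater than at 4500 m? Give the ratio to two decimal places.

Working in km (1 km = 1000 m; k in km⁻¹ = k in m⁻¹ × 1000):
n(d₁)/n(d₂) = e^(−k·d₁)/e^(−k·d₂) = e^{k(d₂−d₁)}
= exp(0.45 × 3.2) = exp(1.44) = 4.2207

4.22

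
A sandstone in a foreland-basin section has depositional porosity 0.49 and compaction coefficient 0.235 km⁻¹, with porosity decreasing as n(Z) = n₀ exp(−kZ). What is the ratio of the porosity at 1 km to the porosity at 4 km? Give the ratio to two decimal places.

2.02

n(Z₁)/n(Z₂) = e^(−k·Z₁)/e^(−k·Z₂) = e^{k(Z₂−Z₁)}
= exp(0.235 × 3) = exp(0.705) = 2.0238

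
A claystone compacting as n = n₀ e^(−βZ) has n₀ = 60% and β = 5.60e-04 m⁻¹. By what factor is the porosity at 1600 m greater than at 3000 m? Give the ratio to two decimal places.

2.19

Working in km (1 km = 1000 m; β in km⁻¹ = β in m⁻¹ × 1000):
n(Z₁)/n(Z₂) = e^(−β·Z₁)/e^(−β·Z₂) = e^{β(Z₂−Z₁)}
= exp(0.56 × 1.4) = exp(0.784) = 2.1902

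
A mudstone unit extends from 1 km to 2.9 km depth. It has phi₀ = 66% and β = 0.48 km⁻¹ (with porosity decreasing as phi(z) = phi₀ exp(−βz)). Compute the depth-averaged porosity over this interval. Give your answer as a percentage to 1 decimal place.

⟨phi⟩ = (1/(z₂−z₁)) ∫ phi₀ e^(−βz) dz = phi₀·(e^(−β·z₁) − e^(−β·z₂)) / (β·(z₂−z₁))
e^(−0.48×1) = 0.6188; e^(−0.48×2.9) = 0.2486
⟨phi⟩ = 0.66 × (0.6188 − 0.2486) / (0.48 × 1.9) = 0.66 × 0.4059 = 0.2679

26.8%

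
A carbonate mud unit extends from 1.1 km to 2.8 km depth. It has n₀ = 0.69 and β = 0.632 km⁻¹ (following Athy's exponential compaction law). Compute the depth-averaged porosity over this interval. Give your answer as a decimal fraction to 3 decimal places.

0.211

⟨n⟩ = (1/(d₂−d₁)) ∫ n₀ e^(−βd) dd = n₀·(e^(−β·d₁) − e^(−β·d₂)) / (β·(d₂−d₁))
e^(−0.632×1.1) = 0.4990; e^(−0.632×2.8) = 0.1704
⟨n⟩ = 0.69 × (0.4990 − 0.1704) / (0.632 × 1.7) = 0.69 × 0.3058 = 0.2110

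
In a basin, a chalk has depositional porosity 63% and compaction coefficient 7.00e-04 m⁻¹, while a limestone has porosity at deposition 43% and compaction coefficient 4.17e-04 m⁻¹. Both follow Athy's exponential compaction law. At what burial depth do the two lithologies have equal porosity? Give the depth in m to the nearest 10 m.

Working in km (1 km = 1000 m; β in km⁻¹ = β in m⁻¹ × 1000):
Set φ₀ₐ e^(−βₐd) = φ₀ᵦ e^(−βᵦd) ⇒ ln(φ₀ₐ/φ₀ᵦ) = (βₐ − βᵦ)·d
d = ln(0.63/0.43) / (0.7 − 0.417) = 0.3819 / 0.283 = 1.350 km

1350 m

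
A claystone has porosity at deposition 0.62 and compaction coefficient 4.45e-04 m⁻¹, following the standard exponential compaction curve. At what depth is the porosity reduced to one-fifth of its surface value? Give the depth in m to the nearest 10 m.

Working in km (1 km = 1000 m; k in km⁻¹ = k in m⁻¹ × 1000):
n/n₀ = 1/5 ⇒ exp(−k·Z) = 1/5 ⇒ Z = ln(5) / k
Z = 1.6094 / 0.445 = 3.617 km

3620 m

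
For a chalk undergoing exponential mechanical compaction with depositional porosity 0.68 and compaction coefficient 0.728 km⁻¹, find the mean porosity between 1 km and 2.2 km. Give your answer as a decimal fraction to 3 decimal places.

0.219

⟨phi⟩ = (1/(d₂−d₁)) ∫ phi₀ e^(−kd) dd = phi₀·(e^(−k·d₁) − e^(−k·d₂)) / (k·(d₂−d₁))
e^(−0.728×1) = 0.4829; e^(−0.728×2.2) = 0.2016
⟨phi⟩ = 0.68 × (0.4829 − 0.2016) / (0.728 × 1.2) = 0.68 × 0.3220 = 0.2190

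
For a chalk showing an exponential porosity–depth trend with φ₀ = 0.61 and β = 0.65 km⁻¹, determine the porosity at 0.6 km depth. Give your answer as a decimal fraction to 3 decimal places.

0.413

φ = φ₀·exp(−β·Z) = 0.61 × exp(−0.65 × 0.6) = 0.61 × exp(−0.39)
  = 0.61 × 0.6771 = 0.4130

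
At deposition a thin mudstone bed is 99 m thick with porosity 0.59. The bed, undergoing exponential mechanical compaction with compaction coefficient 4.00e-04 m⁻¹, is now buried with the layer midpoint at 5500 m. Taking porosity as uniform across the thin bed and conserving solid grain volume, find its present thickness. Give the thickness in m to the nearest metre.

43 m

Working in km (1 km = 1000 m; k in km⁻¹ = k in m⁻¹ × 1000):
Porosity at 5.5 km: n = 0.59·exp(−0.4×5.5) = 0.0654
Solid-volume conservation: h(1−n) = h₀(1−n₀) ⇒ h = h₀·(1−n₀)/(1−n)
h = 0.099 × (1 − 0.59)/(1 − 0.0654) = 0.099 × 0.4387 = 0.0434 km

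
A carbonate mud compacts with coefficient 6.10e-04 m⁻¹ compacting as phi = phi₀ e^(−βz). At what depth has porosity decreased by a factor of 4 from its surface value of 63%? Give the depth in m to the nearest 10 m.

2270 m

Working in km (1 km = 1000 m; β in km⁻¹ = β in m⁻¹ × 1000):
phi/phi₀ = 1/4 ⇒ exp(−β·z) = 1/4 ⇒ z = ln(4) / β
z = 1.3863 / 0.61 = 2.273 km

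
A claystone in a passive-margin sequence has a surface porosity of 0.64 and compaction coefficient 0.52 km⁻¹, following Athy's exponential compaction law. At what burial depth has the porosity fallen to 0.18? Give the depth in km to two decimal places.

2.44 km

Invert Athy's law: z = ln(phi₀/phi) / β
z = ln(0.64/0.18) / 0.52 = ln(3.556) / 0.52 = 1.2685 / 0.52 = 2.439 km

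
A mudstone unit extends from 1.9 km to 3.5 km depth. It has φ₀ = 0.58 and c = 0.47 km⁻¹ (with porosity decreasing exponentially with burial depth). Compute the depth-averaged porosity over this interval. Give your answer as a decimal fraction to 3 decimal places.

⟨φ⟩ = (1/(Z₂−Z₁)) ∫ φ₀ e^(−cZ) dZ = φ₀·(e^(−c·Z₁) − e^(−c·Z₂)) / (c·(Z₂−Z₁))
e^(−0.47×1.9) = 0.4094; e^(−0.47×3.5) = 0.1930
⟨φ⟩ = 0.58 × (0.4094 − 0.1930) / (0.47 × 1.6) = 0.58 × 0.2878 = 0.1669

0.167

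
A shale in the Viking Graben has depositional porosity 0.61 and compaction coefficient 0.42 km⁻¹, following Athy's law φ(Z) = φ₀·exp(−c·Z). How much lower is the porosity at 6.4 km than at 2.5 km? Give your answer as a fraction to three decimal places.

φ(2.5) = 0.61·e^(−0.42×2.5) = 0.2135
φ(6.4) = 0.61·e^(−0.42×6.4) = 0.0415
Δφ = 0.2135 − 0.0415 = 0.1720

0.172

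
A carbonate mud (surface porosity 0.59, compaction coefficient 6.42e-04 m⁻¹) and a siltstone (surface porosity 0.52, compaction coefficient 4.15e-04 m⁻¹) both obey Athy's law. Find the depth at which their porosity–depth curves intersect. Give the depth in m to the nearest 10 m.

Working in km (1 km = 1000 m; c in km⁻¹ = c in m⁻¹ × 1000):
Set phi₀ₐ e^(−cₐZ) = phi₀ᵦ e^(−cᵦZ) ⇒ ln(phi₀ₐ/phi₀ᵦ) = (cₐ − cᵦ)·Z
Z = ln(0.59/0.52) / (0.642 − 0.415) = 0.1263 / 0.227 = 0.556 km

560 m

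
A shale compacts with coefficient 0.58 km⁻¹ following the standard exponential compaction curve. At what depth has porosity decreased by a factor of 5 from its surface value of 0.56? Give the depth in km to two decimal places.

2.77 km

φ/φ₀ = 1/5 ⇒ exp(−c·d) = 1/5 ⇒ d = ln(5) / c
d = 1.6094 / 0.58 = 2.775 km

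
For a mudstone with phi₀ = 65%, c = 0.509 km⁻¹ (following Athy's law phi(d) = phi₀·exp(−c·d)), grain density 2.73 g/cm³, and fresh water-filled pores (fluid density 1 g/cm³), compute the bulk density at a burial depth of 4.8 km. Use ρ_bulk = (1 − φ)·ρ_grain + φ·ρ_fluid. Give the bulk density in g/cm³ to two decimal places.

2.63 g/cm³

Porosity at depth: phi = 0.65·exp(−0.509×4.8) = 0.65×0.0869 = 0.0565
Bulk density: ρ_b = (1−phi)ρ_g + phi·ρ_f = 0.9435×2.73 + 0.0565×1
       = 2.576 + 0.056 = 2.632 g/cm³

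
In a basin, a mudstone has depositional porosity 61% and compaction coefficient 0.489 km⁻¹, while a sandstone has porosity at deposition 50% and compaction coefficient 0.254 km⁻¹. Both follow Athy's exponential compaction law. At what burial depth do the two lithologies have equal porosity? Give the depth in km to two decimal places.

0.85 km

Set n₀ₐ e^(−kₐZ) = n₀ᵦ e^(−kᵦZ) ⇒ ln(n₀ₐ/n₀ᵦ) = (kₐ − kᵦ)·Z
Z = ln(0.61/0.5) / (0.489 − 0.254) = 0.1989 / 0.235 = 0.846 km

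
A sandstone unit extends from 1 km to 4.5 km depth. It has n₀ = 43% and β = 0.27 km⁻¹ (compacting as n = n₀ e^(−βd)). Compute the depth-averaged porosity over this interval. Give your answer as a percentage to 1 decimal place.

⟨n⟩ = (1/(d₂−d₁)) ∫ n₀ e^(−βd) dd = n₀·(e^(−β·d₁) − e^(−β·d₂)) / (β·(d₂−d₁))
e^(−0.27×1) = 0.7634; e^(−0.27×4.5) = 0.2967
⟨n⟩ = 0.43 × (0.7634 − 0.2967) / (0.27 × 3.5) = 0.43 × 0.4938 = 0.2123

21.2%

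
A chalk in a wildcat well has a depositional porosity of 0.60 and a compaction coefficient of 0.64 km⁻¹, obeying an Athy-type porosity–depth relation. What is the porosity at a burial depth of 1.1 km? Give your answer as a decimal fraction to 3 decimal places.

0.297

n = n₀·exp(−k·z) = 0.6 × exp(−0.64 × 1.1) = 0.6 × exp(−0.704)
  = 0.6 × 0.4946 = 0.2968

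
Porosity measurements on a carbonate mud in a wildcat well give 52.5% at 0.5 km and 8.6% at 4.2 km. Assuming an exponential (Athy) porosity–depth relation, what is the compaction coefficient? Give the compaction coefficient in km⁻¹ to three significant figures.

0.489 km⁻¹

Athy: phi(z) = phi₀ e^(−cz) ⇒ phi₁/phi₂ = e^{c(z₂−z₁)} ⇒ c = ln(phi₁/phi₂)/(z₂−z₁)
c = ln(0.525/0.086) / (4.2 − 0.5) = ln(6.105) / 3.7 = 1.8091 / 3.7 = 0.4889 km⁻¹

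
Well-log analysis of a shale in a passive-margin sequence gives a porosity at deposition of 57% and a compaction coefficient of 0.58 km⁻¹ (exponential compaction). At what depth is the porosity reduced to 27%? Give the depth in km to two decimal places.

Invert Athy's law: Z = ln(n₀/n) / β
Z = ln(0.57/0.27) / 0.58 = ln(2.111) / 0.58 = 0.7472 / 0.58 = 1.288 km

1.29 km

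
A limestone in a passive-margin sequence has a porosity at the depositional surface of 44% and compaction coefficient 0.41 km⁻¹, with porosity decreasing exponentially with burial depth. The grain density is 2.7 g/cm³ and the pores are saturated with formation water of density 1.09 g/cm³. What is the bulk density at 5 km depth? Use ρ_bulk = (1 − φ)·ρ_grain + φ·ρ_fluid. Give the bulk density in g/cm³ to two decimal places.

2.61 g/cm³

Porosity at depth: φ = 0.44·exp(−0.41×5) = 0.44×0.1287 = 0.0566
Bulk density: ρ_b = (1−φ)ρ_g + φ·ρ_f = 0.9434×2.7 + 0.0566×1.09
       = 2.547 + 0.062 = 2.609 g/cm³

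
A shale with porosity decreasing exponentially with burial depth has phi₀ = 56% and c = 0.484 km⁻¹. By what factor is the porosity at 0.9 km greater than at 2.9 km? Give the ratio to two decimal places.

2.63

phi(Z₁)/phi(Z₂) = e^(−c·Z₁)/e^(−c·Z₂) = e^{c(Z₂−Z₁)}
= exp(0.484 × 2) = exp(0.968) = 2.6327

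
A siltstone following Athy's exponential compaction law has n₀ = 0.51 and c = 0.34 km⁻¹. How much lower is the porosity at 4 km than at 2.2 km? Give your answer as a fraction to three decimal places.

n(2.2) = 0.51·e^(−0.34×2.2) = 0.2414
n(4) = 0.51·e^(−0.34×4) = 0.1309
Δn = 0.2414 − 0.1309 = 0.1105

0.110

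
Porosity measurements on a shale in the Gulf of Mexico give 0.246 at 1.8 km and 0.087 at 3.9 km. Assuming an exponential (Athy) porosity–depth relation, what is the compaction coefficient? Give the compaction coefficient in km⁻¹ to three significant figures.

Athy: n(Z) = n₀ e^(−βZ) ⇒ n₁/n₂ = e^{β(Z₂−Z₁)} ⇒ β = ln(n₁/n₂)/(Z₂−Z₁)
β = ln(0.246/0.087) / (3.9 − 1.8) = ln(2.828) / 2.1 = 1.0394 / 2.1 = 0.495 km⁻¹

0.495 km⁻¹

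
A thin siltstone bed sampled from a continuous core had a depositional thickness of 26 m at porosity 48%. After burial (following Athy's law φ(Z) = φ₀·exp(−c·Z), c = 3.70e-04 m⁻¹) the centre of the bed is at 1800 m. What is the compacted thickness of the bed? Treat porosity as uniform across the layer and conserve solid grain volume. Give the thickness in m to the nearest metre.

18 m

Working in km (1 km = 1000 m; c in km⁻¹ = c in m⁻¹ × 1000):
Porosity at 1.8 km: φ = 0.48·exp(−0.37×1.8) = 0.2466
Solid-volume conservation: h(1−φ) = h₀(1−φ₀) ⇒ h = h₀·(1−φ₀)/(1−φ)
h = 0.026 × (1 − 0.48)/(1 − 0.2466) = 0.026 × 0.6902 = 0.0179 km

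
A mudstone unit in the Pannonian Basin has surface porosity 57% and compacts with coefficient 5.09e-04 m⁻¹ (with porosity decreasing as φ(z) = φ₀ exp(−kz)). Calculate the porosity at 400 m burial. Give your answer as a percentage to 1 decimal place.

46.5%

Working in km (1 km = 1000 m; k in km⁻¹ = k in m⁻¹ × 1000):
φ = φ₀·exp(−k·z) = 0.57 × exp(−0.509 × 0.4) = 0.57 × exp(−0.2036)
  = 0.57 × 0.8158 = 0.4650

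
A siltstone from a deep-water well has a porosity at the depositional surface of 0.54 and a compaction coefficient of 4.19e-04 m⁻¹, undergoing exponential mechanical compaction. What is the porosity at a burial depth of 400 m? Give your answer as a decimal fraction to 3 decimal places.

0.457

Working in km (1 km = 1000 m; β in km⁻¹ = β in m⁻¹ × 1000):
phi = phi₀·exp(−β·z) = 0.54 × exp(−0.419 × 0.4) = 0.54 × exp(−0.1676)
  = 0.54 × 0.8457 = 0.4567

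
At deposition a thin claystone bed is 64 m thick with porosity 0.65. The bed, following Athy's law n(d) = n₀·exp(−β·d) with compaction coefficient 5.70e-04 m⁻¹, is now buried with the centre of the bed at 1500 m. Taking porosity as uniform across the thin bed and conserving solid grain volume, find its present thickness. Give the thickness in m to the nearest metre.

31 m

Working in km (1 km = 1000 m; β in km⁻¹ = β in m⁻¹ × 1000):
Porosity at 1.5 km: n = 0.65·exp(−0.57×1.5) = 0.2764
Solid-volume conservation: h(1−n) = h₀(1−n₀) ⇒ h = h₀·(1−n₀)/(1−n)
h = 0.064 × (1 − 0.65)/(1 − 0.2764) = 0.064 × 0.4837 = 0.0310 km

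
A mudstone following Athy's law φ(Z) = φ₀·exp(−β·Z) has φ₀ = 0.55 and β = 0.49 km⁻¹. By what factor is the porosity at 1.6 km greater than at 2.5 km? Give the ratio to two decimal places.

1.55

φ(Z₁)/φ(Z₂) = e^(−β·Z₁)/e^(−β·Z₂) = e^{β(Z₂−Z₁)}
= exp(0.49 × 0.9) = exp(0.441) = 1.5543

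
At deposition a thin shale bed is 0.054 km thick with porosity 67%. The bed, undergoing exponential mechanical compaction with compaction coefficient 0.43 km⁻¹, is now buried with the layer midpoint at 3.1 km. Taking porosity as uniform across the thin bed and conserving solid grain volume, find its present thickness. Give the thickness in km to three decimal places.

Porosity at 3.1 km: n = 0.67·exp(−0.43×3.1) = 0.1767
Solid-volume conservation: h(1−n) = h₀(1−n₀) ⇒ h = h₀·(1−n₀)/(1−n)
h = 0.054 × (1 − 0.67)/(1 − 0.1767) = 0.054 × 0.4008 = 0.0216 km

0.022 km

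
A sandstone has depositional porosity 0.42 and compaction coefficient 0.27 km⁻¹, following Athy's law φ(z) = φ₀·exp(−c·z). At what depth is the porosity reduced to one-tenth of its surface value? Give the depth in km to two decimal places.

8.53 km

φ/φ₀ = 1/10 ⇒ exp(−c·z) = 1/10 ⇒ z = ln(10) / c
z = 2.3026 / 0.27 = 8.528 km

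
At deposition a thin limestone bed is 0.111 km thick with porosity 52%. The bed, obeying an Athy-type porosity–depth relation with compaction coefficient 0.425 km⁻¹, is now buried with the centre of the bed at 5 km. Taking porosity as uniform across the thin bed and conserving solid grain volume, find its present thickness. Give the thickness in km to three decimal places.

Porosity at 5 km: φ = 0.52·exp(−0.425×5) = 0.0621
Solid-volume conservation: h(1−φ) = h₀(1−φ₀) ⇒ h = h₀·(1−φ₀)/(1−φ)
h = 0.111 × (1 − 0.52)/(1 − 0.0621) = 0.111 × 0.5118 = 0.0568 km

0.057 km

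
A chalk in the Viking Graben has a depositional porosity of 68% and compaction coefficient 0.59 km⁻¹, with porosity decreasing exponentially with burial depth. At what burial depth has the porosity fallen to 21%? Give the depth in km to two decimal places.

Invert Athy's law: d = ln(n₀/n) / c
d = ln(0.68/0.21) / 0.59 = ln(3.238) / 0.59 = 1.1750 / 0.59 = 1.992 km

1.99 km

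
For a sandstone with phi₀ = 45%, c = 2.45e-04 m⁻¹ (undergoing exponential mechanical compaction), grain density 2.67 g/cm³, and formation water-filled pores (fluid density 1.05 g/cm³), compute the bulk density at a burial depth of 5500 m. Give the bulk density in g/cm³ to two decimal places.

2.48 g/cm³

Working in km (1 km = 1000 m; c in km⁻¹ = c in m⁻¹ × 1000):
Porosity at depth: phi = 0.45·exp(−0.245×5.5) = 0.45×0.2599 = 0.1170
Bulk density: ρ_b = (1−phi)ρ_g + phi·ρ_f = 0.8830×2.67 + 0.1170×1.05
       = 2.358 + 0.123 = 2.481 g/cm³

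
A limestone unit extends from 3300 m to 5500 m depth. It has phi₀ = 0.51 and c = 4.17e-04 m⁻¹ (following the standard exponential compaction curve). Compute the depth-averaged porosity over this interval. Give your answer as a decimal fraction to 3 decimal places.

Working in km (1 km = 1000 m; c in km⁻¹ = c in m⁻¹ × 1000):
⟨phi⟩ = (1/(d₂−d₁)) ∫ phi₀ e^(−cd) dd = phi₀·(e^(−c·d₁) − e^(−c·d₂)) / (c·(d₂−d₁))
e^(−0.417×3.3) = 0.2526; e^(−0.417×5.5) = 0.1009
⟨phi⟩ = 0.51 × (0.2526 − 0.1009) / (0.417 × 2.2) = 0.51 × 0.1653 = 0.0843

0.084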